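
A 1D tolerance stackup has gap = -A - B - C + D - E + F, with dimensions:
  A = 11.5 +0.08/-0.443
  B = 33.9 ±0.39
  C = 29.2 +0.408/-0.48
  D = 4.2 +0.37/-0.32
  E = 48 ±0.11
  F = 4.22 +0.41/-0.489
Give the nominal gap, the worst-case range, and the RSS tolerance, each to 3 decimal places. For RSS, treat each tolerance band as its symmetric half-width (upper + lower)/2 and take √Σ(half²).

nominal=-114.180 wc=[-115.977,-111.977] rss=0.866

Stack each dimension's contribution:
  -A: nom -11.500 → Σnom=-11.500; wc +0.443/-0.080 → slack +0.443/-0.080; half-tol=0.262, Σhalf²=0.068382
  -B: nom -33.900 → Σnom=-45.400; wc +0.390/-0.390 → slack +0.833/-0.470; half-tol=0.390, Σhalf²=0.220482
  -C: nom -29.200 → Σnom=-74.600; wc +0.480/-0.408 → slack +1.313/-0.878; half-tol=0.444, Σhalf²=0.417618
  +D: nom +4.200 → Σnom=-70.400; wc +0.370/-0.320 → slack +1.683/-1.198; half-tol=0.345, Σhalf²=0.536643
  -E: nom -48.000 → Σnom=-118.400; wc +0.110/-0.110 → slack +1.793/-1.308; half-tol=0.110, Σhalf²=0.548743
  +F: nom +4.220 → Σnom=-114.180; wc +0.410/-0.489 → slack +2.203/-1.797; half-tol=0.450, Σhalf²=0.750793
Nominal = -114.180. Worst-case = [-114.180 - 1.797, -114.180 + 2.203] = [-115.977, -111.977]. RSS = √0.750793 = 0.866.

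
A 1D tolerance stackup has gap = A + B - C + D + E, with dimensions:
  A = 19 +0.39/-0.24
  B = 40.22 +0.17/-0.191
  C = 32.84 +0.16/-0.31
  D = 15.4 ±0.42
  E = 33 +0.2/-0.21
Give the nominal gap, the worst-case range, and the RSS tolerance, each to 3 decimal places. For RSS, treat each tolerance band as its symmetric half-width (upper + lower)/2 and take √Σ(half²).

Stack each dimension's contribution:
  +A: nom +19.000 → Σnom=19.000; wc +0.390/-0.240 → slack +0.390/-0.240; half-tol=0.315, Σhalf²=0.099225
  +B: nom +40.220 → Σnom=59.220; wc +0.170/-0.191 → slack +0.560/-0.431; half-tol=0.180, Σhalf²=0.131805
  -C: nom -32.840 → Σnom=26.380; wc +0.310/-0.160 → slack +0.870/-0.591; half-tol=0.235, Σhalf²=0.187030
  +D: nom +15.400 → Σnom=41.780; wc +0.420/-0.420 → slack +1.290/-1.011; half-tol=0.420, Σhalf²=0.363430
  +E: nom +33.000 → Σnom=74.780; wc +0.200/-0.210 → slack +1.490/-1.221; half-tol=0.205, Σhalf²=0.405455
Nominal = 74.780. Worst-case = [74.780 - 1.221, 74.780 + 1.490] = [73.559, 76.270]. RSS = √0.405455 = 0.637.

nominal=74.780 wc=[73.559,76.270] rss=0.637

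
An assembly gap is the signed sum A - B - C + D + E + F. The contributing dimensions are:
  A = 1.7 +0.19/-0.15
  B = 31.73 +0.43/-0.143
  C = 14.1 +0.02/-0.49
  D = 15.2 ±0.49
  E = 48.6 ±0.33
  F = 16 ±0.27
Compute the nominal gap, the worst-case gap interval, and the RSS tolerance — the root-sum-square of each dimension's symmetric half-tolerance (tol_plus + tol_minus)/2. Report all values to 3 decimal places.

Stack each dimension's contribution:
  +A: nom +1.700 → Σnom=1.700; wc +0.190/-0.150 → slack +0.190/-0.150; half-tol=0.170, Σhalf²=0.028900
  -B: nom -31.730 → Σnom=-30.030; wc +0.143/-0.430 → slack +0.333/-0.580; half-tol=0.286, Σhalf²=0.110982
  -C: nom -14.100 → Σnom=-44.130; wc +0.490/-0.020 → slack +0.823/-0.600; half-tol=0.255, Σhalf²=0.176007
  +D: nom +15.200 → Σnom=-28.930; wc +0.490/-0.490 → slack +1.313/-1.090; half-tol=0.490, Σhalf²=0.416107
  +E: nom +48.600 → Σnom=19.670; wc +0.330/-0.330 → slack +1.643/-1.420; half-tol=0.330, Σhalf²=0.525007
  +F: nom +16.000 → Σnom=35.670; wc +0.270/-0.270 → slack +1.913/-1.690; half-tol=0.270, Σhalf²=0.597907
Nominal = 35.670. Worst-case = [35.670 - 1.690, 35.670 + 1.913] = [33.980, 37.583]. RSS = √0.597907 = 0.773.

nominal=35.670 wc=[33.980,37.583] rss=0.773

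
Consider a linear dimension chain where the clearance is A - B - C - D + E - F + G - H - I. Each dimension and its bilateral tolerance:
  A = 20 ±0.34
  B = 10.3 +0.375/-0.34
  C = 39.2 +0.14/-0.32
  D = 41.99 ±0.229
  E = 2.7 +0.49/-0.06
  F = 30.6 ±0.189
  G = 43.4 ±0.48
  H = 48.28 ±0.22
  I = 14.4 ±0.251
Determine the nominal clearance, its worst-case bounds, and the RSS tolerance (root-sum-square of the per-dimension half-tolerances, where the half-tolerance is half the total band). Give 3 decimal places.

nominal=-118.670 wc=[-120.954,-115.811] rss=0.895

Stack each dimension's contribution:
  +A: nom +20.000 → Σnom=20.000; wc +0.340/-0.340 → slack +0.340/-0.340; half-tol=0.340, Σhalf²=0.115600
  -B: nom -10.300 → Σnom=9.700; wc +0.340/-0.375 → slack +0.680/-0.715; half-tol=0.358, Σhalf²=0.243406
  -C: nom -39.200 → Σnom=-29.500; wc +0.320/-0.140 → slack +1.000/-0.855; half-tol=0.230, Σhalf²=0.296306
  -D: nom -41.990 → Σnom=-71.490; wc +0.229/-0.229 → slack +1.229/-1.084; half-tol=0.229, Σhalf²=0.348747
  +E: nom +2.700 → Σnom=-68.790; wc +0.490/-0.060 → slack +1.719/-1.144; half-tol=0.275, Σhalf²=0.424372
  -F: nom -30.600 → Σnom=-99.390; wc +0.189/-0.189 → slack +1.908/-1.333; half-tol=0.189, Σhalf²=0.460093
  +G: nom +43.400 → Σnom=-55.990; wc +0.480/-0.480 → slack +2.388/-1.813; half-tol=0.480, Σhalf²=0.690493
  -H: nom -48.280 → Σnom=-104.270; wc +0.220/-0.220 → slack +2.608/-2.033; half-tol=0.220, Σhalf²=0.738893
  -I: nom -14.400 → Σnom=-118.670; wc +0.251/-0.251 → slack +2.859/-2.284; half-tol=0.251, Σhalf²=0.801894
Nominal = -118.670. Worst-case = [-118.670 - 2.284, -118.670 + 2.859] = [-120.954, -115.811]. RSS = √0.801894 = 0.895.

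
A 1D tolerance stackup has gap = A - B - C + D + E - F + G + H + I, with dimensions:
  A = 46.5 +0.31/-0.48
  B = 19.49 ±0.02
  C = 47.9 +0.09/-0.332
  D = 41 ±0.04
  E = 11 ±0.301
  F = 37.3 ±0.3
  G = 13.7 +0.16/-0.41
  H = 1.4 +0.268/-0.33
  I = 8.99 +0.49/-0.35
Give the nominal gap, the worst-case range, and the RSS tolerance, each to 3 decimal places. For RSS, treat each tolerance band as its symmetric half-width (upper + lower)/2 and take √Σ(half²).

nominal=17.900 wc=[15.579,20.121] rss=0.855

Stack each dimension's contribution:
  +A: nom +46.500 → Σnom=46.500; wc +0.310/-0.480 → slack +0.310/-0.480; half-tol=0.395, Σhalf²=0.156025
  -B: nom -19.490 → Σnom=27.010; wc +0.020/-0.020 → slack +0.330/-0.500; half-tol=0.020, Σhalf²=0.156425
  -C: nom -47.900 → Σnom=-20.890; wc +0.332/-0.090 → slack +0.662/-0.590; half-tol=0.211, Σhalf²=0.200946
  +D: nom +41.000 → Σnom=20.110; wc +0.040/-0.040 → slack +0.702/-0.630; half-tol=0.040, Σhalf²=0.202546
  +E: nom +11.000 → Σnom=31.110; wc +0.301/-0.301 → slack +1.003/-0.931; half-tol=0.301, Σhalf²=0.293147
  -F: nom -37.300 → Σnom=-6.190; wc +0.300/-0.300 → slack +1.303/-1.231; half-tol=0.300, Σhalf²=0.383147
  +G: nom +13.700 → Σnom=7.510; wc +0.160/-0.410 → slack +1.463/-1.641; half-tol=0.285, Σhalf²=0.464372
  +H: nom +1.400 → Σnom=8.910; wc +0.268/-0.330 → slack +1.731/-1.971; half-tol=0.299, Σhalf²=0.553773
  +I: nom +8.990 → Σnom=17.900; wc +0.490/-0.350 → slack +2.221/-2.321; half-tol=0.420, Σhalf²=0.730173
Nominal = 17.900. Worst-case = [17.900 - 2.321, 17.900 + 2.221] = [15.579, 20.121]. RSS = √0.730173 = 0.855.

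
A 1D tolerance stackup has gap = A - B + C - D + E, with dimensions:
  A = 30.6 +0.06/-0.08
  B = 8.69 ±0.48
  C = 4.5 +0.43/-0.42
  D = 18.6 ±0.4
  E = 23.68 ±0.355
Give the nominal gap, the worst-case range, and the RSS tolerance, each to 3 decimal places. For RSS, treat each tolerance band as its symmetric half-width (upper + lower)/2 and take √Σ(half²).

Stack each dimension's contribution:
  +A: nom +30.600 → Σnom=30.600; wc +0.060/-0.080 → slack +0.060/-0.080; half-tol=0.070, Σhalf²=0.004900
  -B: nom -8.690 → Σnom=21.910; wc +0.480/-0.480 → slack +0.540/-0.560; half-tol=0.480, Σhalf²=0.235300
  +C: nom +4.500 → Σnom=26.410; wc +0.430/-0.420 → slack +0.970/-0.980; half-tol=0.425, Σhalf²=0.415925
  -D: nom -18.600 → Σnom=7.810; wc +0.400/-0.400 → slack +1.370/-1.380; half-tol=0.400, Σhalf²=0.575925
  +E: nom +23.680 → Σnom=31.490; wc +0.355/-0.355 → slack +1.725/-1.735; half-tol=0.355, Σhalf²=0.701950
Nominal = 31.490. Worst-case = [31.490 - 1.735, 31.490 + 1.725] = [29.755, 33.215]. RSS = √0.701950 = 0.838.

nominal=31.490 wc=[29.755,33.215] rss=0.838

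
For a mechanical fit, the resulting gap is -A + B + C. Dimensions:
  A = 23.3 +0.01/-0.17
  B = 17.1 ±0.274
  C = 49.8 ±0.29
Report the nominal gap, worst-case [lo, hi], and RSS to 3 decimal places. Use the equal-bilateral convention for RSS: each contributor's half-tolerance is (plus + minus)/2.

nominal=43.600 wc=[43.026,44.334] rss=0.409

Stack each dimension's contribution:
  -A: nom -23.300 → Σnom=-23.300; wc +0.170/-0.010 → slack +0.170/-0.010; half-tol=0.090, Σhalf²=0.008100
  +B: nom +17.100 → Σnom=-6.200; wc +0.274/-0.274 → slack +0.444/-0.284; half-tol=0.274, Σhalf²=0.083176
  +C: nom +49.800 → Σnom=43.600; wc +0.290/-0.290 → slack +0.734/-0.574; half-tol=0.290, Σhalf²=0.167276
Nominal = 43.600. Worst-case = [43.600 - 0.574, 43.600 + 0.734] = [43.026, 44.334]. RSS = √0.167276 = 0.409.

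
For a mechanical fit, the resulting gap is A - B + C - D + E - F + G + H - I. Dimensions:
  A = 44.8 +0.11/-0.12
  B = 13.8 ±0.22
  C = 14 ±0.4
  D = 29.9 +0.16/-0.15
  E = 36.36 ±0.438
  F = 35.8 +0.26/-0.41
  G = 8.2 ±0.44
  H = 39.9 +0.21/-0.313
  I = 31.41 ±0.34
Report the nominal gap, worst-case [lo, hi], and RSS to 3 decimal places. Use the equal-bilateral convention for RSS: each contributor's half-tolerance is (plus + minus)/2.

Stack each dimension's contribution:
  +A: nom +44.800 → Σnom=44.800; wc +0.110/-0.120 → slack +0.110/-0.120; half-tol=0.115, Σhalf²=0.013225
  -B: nom -13.800 → Σnom=31.000; wc +0.220/-0.220 → slack +0.330/-0.340; half-tol=0.220, Σhalf²=0.061625
  +C: nom +14.000 → Σnom=45.000; wc +0.400/-0.400 → slack +0.730/-0.740; half-tol=0.400, Σhalf²=0.221625
  -D: nom -29.900 → Σnom=15.100; wc +0.150/-0.160 → slack +0.880/-0.900; half-tol=0.155, Σhalf²=0.245650
  +E: nom +36.360 → Σnom=51.460; wc +0.438/-0.438 → slack +1.318/-1.338; half-tol=0.438, Σhalf²=0.437494
  -F: nom -35.800 → Σnom=15.660; wc +0.410/-0.260 → slack +1.728/-1.598; half-tol=0.335, Σhalf²=0.549719
  +G: nom +8.200 → Σnom=23.860; wc +0.440/-0.440 → slack +2.168/-2.038; half-tol=0.440, Σhalf²=0.743319
  +H: nom +39.900 → Σnom=63.760; wc +0.210/-0.313 → slack +2.378/-2.351; half-tol=0.262, Σhalf²=0.811701
  -I: nom -31.410 → Σnom=32.350; wc +0.340/-0.340 → slack +2.718/-2.691; half-tol=0.340, Σhalf²=0.927301
Nominal = 32.350. Worst-case = [32.350 - 2.691, 32.350 + 2.718] = [29.659, 35.068]. RSS = √0.927301 = 0.963.

nominal=32.350 wc=[29.659,35.068] rss=0.963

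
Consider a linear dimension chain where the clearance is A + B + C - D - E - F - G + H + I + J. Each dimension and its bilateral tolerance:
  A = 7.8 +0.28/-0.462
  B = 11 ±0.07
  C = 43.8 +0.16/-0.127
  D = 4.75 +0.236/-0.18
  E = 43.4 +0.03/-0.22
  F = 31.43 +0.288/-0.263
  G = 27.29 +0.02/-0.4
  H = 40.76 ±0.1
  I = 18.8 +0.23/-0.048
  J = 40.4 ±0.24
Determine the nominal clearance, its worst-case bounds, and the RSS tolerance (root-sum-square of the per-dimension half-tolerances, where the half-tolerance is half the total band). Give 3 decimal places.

nominal=55.690 wc=[54.069,57.833] rss=0.655

Stack each dimension's contribution:
  +A: nom +7.800 → Σnom=7.800; wc +0.280/-0.462 → slack +0.280/-0.462; half-tol=0.371, Σhalf²=0.137641
  +B: nom +11.000 → Σnom=18.800; wc +0.070/-0.070 → slack +0.350/-0.532; half-tol=0.070, Σhalf²=0.142541
  +C: nom +43.800 → Σnom=62.600; wc +0.160/-0.127 → slack +0.510/-0.659; half-tol=0.144, Σhalf²=0.163133
  -D: nom -4.750 → Σnom=57.850; wc +0.180/-0.236 → slack +0.690/-0.895; half-tol=0.208, Σhalf²=0.206397
  -E: nom -43.400 → Σnom=14.450; wc +0.220/-0.030 → slack +0.910/-0.925; half-tol=0.125, Σhalf²=0.222022
  -F: nom -31.430 → Σnom=-16.980; wc +0.263/-0.288 → slack +1.173/-1.213; half-tol=0.275, Σhalf²=0.297922
  -G: nom -27.290 → Σnom=-44.270; wc +0.400/-0.020 → slack +1.573/-1.233; half-tol=0.210, Σhalf²=0.342023
  +H: nom +40.760 → Σnom=-3.510; wc +0.100/-0.100 → slack +1.673/-1.333; half-tol=0.100, Σhalf²=0.352023
  +I: nom +18.800 → Σnom=15.290; wc +0.230/-0.048 → slack +1.903/-1.381; half-tol=0.139, Σhalf²=0.371344
  +J: nom +40.400 → Σnom=55.690; wc +0.240/-0.240 → slack +2.143/-1.621; half-tol=0.240, Σhalf²=0.428944
Nominal = 55.690. Worst-case = [55.690 - 1.621, 55.690 + 2.143] = [54.069, 57.833]. RSS = √0.428944 = 0.655.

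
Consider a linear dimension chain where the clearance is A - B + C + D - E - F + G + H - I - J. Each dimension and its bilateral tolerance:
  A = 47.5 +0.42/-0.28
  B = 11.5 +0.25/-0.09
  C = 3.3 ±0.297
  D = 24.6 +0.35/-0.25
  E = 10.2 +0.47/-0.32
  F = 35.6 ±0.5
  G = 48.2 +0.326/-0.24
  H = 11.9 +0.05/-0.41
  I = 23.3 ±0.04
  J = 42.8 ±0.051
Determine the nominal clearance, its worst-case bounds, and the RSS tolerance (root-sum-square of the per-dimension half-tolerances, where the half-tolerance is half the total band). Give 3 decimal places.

nominal=12.100 wc=[9.312,14.544] rss=0.934

Stack each dimension's contribution:
  +A: nom +47.500 → Σnom=47.500; wc +0.420/-0.280 → slack +0.420/-0.280; half-tol=0.350, Σhalf²=0.122500
  -B: nom -11.500 → Σnom=36.000; wc +0.090/-0.250 → slack +0.510/-0.530; half-tol=0.170, Σhalf²=0.151400
  +C: nom +3.300 → Σnom=39.300; wc +0.297/-0.297 → slack +0.807/-0.827; half-tol=0.297, Σhalf²=0.239609
  +D: nom +24.600 → Σnom=63.900; wc +0.350/-0.250 → slack +1.157/-1.077; half-tol=0.300, Σhalf²=0.329609
  -E: nom -10.200 → Σnom=53.700; wc +0.320/-0.470 → slack +1.477/-1.547; half-tol=0.395, Σhalf²=0.485634
  -F: nom -35.600 → Σnom=18.100; wc +0.500/-0.500 → slack +1.977/-2.047; half-tol=0.500, Σhalf²=0.735634
  +G: nom +48.200 → Σnom=66.300; wc +0.326/-0.240 → slack +2.303/-2.287; half-tol=0.283, Σhalf²=0.815723
  +H: nom +11.900 → Σnom=78.200; wc +0.050/-0.410 → slack +2.353/-2.697; half-tol=0.230, Σhalf²=0.868623
  -I: nom -23.300 → Σnom=54.900; wc +0.040/-0.040 → slack +2.393/-2.737; half-tol=0.040, Σhalf²=0.870223
  -J: nom -42.800 → Σnom=12.100; wc +0.051/-0.051 → slack +2.444/-2.788; half-tol=0.051, Σhalf²=0.872824
Nominal = 12.100. Worst-case = [12.100 - 2.788, 12.100 + 2.444] = [9.312, 14.544]. RSS = √0.872824 = 0.934.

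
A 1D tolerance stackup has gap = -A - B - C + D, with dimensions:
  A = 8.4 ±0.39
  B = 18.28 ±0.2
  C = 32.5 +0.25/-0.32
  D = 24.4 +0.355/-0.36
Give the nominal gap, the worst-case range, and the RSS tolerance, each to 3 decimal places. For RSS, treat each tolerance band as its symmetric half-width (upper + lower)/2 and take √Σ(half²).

nominal=-34.780 wc=[-35.980,-33.515] rss=0.633

Stack each dimension's contribution:
  -A: nom -8.400 → Σnom=-8.400; wc +0.390/-0.390 → slack +0.390/-0.390; half-tol=0.390, Σhalf²=0.152100
  -B: nom -18.280 → Σnom=-26.680; wc +0.200/-0.200 → slack +0.590/-0.590; half-tol=0.200, Σhalf²=0.192100
  -C: nom -32.500 → Σnom=-59.180; wc +0.320/-0.250 → slack +0.910/-0.840; half-tol=0.285, Σhalf²=0.273325
  +D: nom +24.400 → Σnom=-34.780; wc +0.355/-0.360 → slack +1.265/-1.200; half-tol=0.357, Σhalf²=0.401131
Nominal = -34.780. Worst-case = [-34.780 - 1.200, -34.780 + 1.265] = [-35.980, -33.515]. RSS = √0.401131 = 0.633.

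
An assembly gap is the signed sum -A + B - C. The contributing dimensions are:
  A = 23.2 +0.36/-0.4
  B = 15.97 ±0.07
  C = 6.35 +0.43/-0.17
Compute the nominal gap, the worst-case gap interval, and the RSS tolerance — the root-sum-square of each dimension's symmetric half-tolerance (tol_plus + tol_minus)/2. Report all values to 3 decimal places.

Stack each dimension's contribution:
  -A: nom -23.200 → Σnom=-23.200; wc +0.400/-0.360 → slack +0.400/-0.360; half-tol=0.380, Σhalf²=0.144400
  +B: nom +15.970 → Σnom=-7.230; wc +0.070/-0.070 → slack +0.470/-0.430; half-tol=0.070, Σhalf²=0.149300
  -C: nom -6.350 → Σnom=-13.580; wc +0.170/-0.430 → slack +0.640/-0.860; half-tol=0.300, Σhalf²=0.239300
Nominal = -13.580. Worst-case = [-13.580 - 0.860, -13.580 + 0.640] = [-14.440, -12.940]. RSS = √0.239300 = 0.489.

nominal=-13.580 wc=[-14.440,-12.940] rss=0.489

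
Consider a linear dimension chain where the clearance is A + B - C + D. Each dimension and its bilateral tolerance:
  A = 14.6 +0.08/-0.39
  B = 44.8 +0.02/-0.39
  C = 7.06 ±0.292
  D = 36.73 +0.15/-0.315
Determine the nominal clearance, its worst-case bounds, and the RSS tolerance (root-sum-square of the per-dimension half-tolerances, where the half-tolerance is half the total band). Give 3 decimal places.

Stack each dimension's contribution:
  +A: nom +14.600 → Σnom=14.600; wc +0.080/-0.390 → slack +0.080/-0.390; half-tol=0.235, Σhalf²=0.055225
  +B: nom +44.800 → Σnom=59.400; wc +0.020/-0.390 → slack +0.100/-0.780; half-tol=0.205, Σhalf²=0.097250
  -C: nom -7.060 → Σnom=52.340; wc +0.292/-0.292 → slack +0.392/-1.072; half-tol=0.292, Σhalf²=0.182514
  +D: nom +36.730 → Σnom=89.070; wc +0.150/-0.315 → slack +0.542/-1.387; half-tol=0.232, Σhalf²=0.236570
Nominal = 89.070. Worst-case = [89.070 - 1.387, 89.070 + 0.542] = [87.683, 89.612]. RSS = √0.236570 = 0.486.

nominal=89.070 wc=[87.683,89.612] rss=0.486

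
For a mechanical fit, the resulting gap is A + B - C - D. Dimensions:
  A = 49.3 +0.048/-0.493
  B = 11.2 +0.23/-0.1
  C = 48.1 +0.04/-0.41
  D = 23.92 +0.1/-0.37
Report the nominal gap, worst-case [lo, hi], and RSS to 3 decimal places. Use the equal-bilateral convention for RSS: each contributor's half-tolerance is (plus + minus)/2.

nominal=-11.520 wc=[-12.253,-10.462] rss=0.454

Stack each dimension's contribution:
  +A: nom +49.300 → Σnom=49.300; wc +0.048/-0.493 → slack +0.048/-0.493; half-tol=0.271, Σhalf²=0.073170
  +B: nom +11.200 → Σnom=60.500; wc +0.230/-0.100 → slack +0.278/-0.593; half-tol=0.165, Σhalf²=0.100395
  -C: nom -48.100 → Σnom=12.400; wc +0.410/-0.040 → slack +0.688/-0.633; half-tol=0.225, Σhalf²=0.151020
  -D: nom -23.920 → Σnom=-11.520; wc +0.370/-0.100 → slack +1.058/-0.733; half-tol=0.235, Σhalf²=0.206245
Nominal = -11.520. Worst-case = [-11.520 - 0.733, -11.520 + 1.058] = [-12.253, -10.462]. RSS = √0.206245 = 0.454.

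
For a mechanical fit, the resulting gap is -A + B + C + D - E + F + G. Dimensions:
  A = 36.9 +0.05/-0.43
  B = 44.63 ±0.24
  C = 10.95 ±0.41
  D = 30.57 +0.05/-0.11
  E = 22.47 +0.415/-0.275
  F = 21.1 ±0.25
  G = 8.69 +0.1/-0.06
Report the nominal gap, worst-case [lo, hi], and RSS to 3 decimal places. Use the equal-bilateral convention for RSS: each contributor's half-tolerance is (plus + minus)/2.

nominal=56.570 wc=[55.035,58.325] rss=0.691

Stack each dimension's contribution:
  -A: nom -36.900 → Σnom=-36.900; wc +0.430/-0.050 → slack +0.430/-0.050; half-tol=0.240, Σhalf²=0.057600
  +B: nom +44.630 → Σnom=7.730; wc +0.240/-0.240 → slack +0.670/-0.290; half-tol=0.240, Σhalf²=0.115200
  +C: nom +10.950 → Σnom=18.680; wc +0.410/-0.410 → slack +1.080/-0.700; half-tol=0.410, Σhalf²=0.283300
  +D: nom +30.570 → Σnom=49.250; wc +0.050/-0.110 → slack +1.130/-0.810; half-tol=0.080, Σhalf²=0.289700
  -E: nom -22.470 → Σnom=26.780; wc +0.275/-0.415 → slack +1.405/-1.225; half-tol=0.345, Σhalf²=0.408725
  +F: nom +21.100 → Σnom=47.880; wc +0.250/-0.250 → slack +1.655/-1.475; half-tol=0.250, Σhalf²=0.471225
  +G: nom +8.690 → Σnom=56.570; wc +0.100/-0.060 → slack +1.755/-1.535; half-tol=0.080, Σhalf²=0.477625
Nominal = 56.570. Worst-case = [56.570 - 1.535, 56.570 + 1.755] = [55.035, 58.325]. RSS = √0.477625 = 0.691.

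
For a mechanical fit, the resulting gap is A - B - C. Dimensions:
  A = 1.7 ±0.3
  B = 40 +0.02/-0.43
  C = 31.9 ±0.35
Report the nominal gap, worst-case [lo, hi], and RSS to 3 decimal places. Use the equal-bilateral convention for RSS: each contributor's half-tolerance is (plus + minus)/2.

Stack each dimension's contribution:
  +A: nom +1.700 → Σnom=1.700; wc +0.300/-0.300 → slack +0.300/-0.300; half-tol=0.300, Σhalf²=0.090000
  -B: nom -40.000 → Σnom=-38.300; wc +0.430/-0.020 → slack +0.730/-0.320; half-tol=0.225, Σhalf²=0.140625
  -C: nom -31.900 → Σnom=-70.200; wc +0.350/-0.350 → slack +1.080/-0.670; half-tol=0.350, Σhalf²=0.263125
Nominal = -70.200. Worst-case = [-70.200 - 0.670, -70.200 + 1.080] = [-70.870, -69.120]. RSS = √0.263125 = 0.513.

nominal=-70.200 wc=[-70.870,-69.120] rss=0.513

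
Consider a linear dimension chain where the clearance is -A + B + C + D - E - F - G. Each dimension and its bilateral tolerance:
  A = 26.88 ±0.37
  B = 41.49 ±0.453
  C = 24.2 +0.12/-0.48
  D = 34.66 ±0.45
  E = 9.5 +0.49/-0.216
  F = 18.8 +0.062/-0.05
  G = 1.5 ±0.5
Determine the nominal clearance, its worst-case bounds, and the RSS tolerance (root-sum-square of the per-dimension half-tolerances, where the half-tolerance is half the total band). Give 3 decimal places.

nominal=43.670 wc=[40.865,45.829] rss=1.006

Stack each dimension's contribution:
  -A: nom -26.880 → Σnom=-26.880; wc +0.370/-0.370 → slack +0.370/-0.370; half-tol=0.370, Σhalf²=0.136900
  +B: nom +41.490 → Σnom=14.610; wc +0.453/-0.453 → slack +0.823/-0.823; half-tol=0.453, Σhalf²=0.342109
  +C: nom +24.200 → Σnom=38.810; wc +0.120/-0.480 → slack +0.943/-1.303; half-tol=0.300, Σhalf²=0.432109
  +D: nom +34.660 → Σnom=73.470; wc +0.450/-0.450 → slack +1.393/-1.753; half-tol=0.450, Σhalf²=0.634609
  -E: nom -9.500 → Σnom=63.970; wc +0.216/-0.490 → slack +1.609/-2.243; half-tol=0.353, Σhalf²=0.759218
  -F: nom -18.800 → Σnom=45.170; wc +0.050/-0.062 → slack +1.659/-2.305; half-tol=0.056, Σhalf²=0.762354
  -G: nom -1.500 → Σnom=43.670; wc +0.500/-0.500 → slack +2.159/-2.805; half-tol=0.500, Σhalf²=1.012354
Nominal = 43.670. Worst-case = [43.670 - 2.805, 43.670 + 2.159] = [40.865, 45.829]. RSS = √1.012354 = 1.006.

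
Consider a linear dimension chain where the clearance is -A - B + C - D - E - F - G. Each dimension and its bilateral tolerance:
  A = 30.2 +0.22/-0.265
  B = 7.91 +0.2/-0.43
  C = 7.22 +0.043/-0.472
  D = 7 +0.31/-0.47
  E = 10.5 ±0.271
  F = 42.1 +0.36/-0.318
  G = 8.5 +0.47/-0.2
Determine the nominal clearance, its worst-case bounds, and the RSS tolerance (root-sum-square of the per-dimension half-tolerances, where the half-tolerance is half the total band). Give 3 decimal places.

nominal=-98.990 wc=[-101.293,-96.993] rss=0.823

Stack each dimension's contribution:
  -A: nom -30.200 → Σnom=-30.200; wc +0.265/-0.220 → slack +0.265/-0.220; half-tol=0.242, Σhalf²=0.058806
  -B: nom -7.910 → Σnom=-38.110; wc +0.430/-0.200 → slack +0.695/-0.420; half-tol=0.315, Σhalf²=0.158031
  +C: nom +7.220 → Σnom=-30.890; wc +0.043/-0.472 → slack +0.738/-0.892; half-tol=0.258, Σhalf²=0.224338
  -D: nom -7.000 → Σnom=-37.890; wc +0.470/-0.310 → slack +1.208/-1.202; half-tol=0.390, Σhalf²=0.376438
  -E: nom -10.500 → Σnom=-48.390; wc +0.271/-0.271 → slack +1.479/-1.473; half-tol=0.271, Σhalf²=0.449879
  -F: nom -42.100 → Σnom=-90.490; wc +0.318/-0.360 → slack +1.797/-1.833; half-tol=0.339, Σhalf²=0.564800
  -G: nom -8.500 → Σnom=-98.990; wc +0.200/-0.470 → slack +1.997/-2.303; half-tol=0.335, Σhalf²=0.677025
Nominal = -98.990. Worst-case = [-98.990 - 2.303, -98.990 + 1.997] = [-101.293, -96.993]. RSS = √0.677025 = 0.823.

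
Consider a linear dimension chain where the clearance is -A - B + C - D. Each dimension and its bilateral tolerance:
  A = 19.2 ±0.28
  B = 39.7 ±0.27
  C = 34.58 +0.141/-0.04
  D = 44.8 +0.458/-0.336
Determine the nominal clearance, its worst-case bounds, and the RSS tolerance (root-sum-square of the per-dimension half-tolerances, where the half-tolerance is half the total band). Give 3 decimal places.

nominal=-69.120 wc=[-70.168,-68.093] rss=0.563

Stack each dimension's contribution:
  -A: nom -19.200 → Σnom=-19.200; wc +0.280/-0.280 → slack +0.280/-0.280; half-tol=0.280, Σhalf²=0.078400
  -B: nom -39.700 → Σnom=-58.900; wc +0.270/-0.270 → slack +0.550/-0.550; half-tol=0.270, Σhalf²=0.151300
  +C: nom +34.580 → Σnom=-24.320; wc +0.141/-0.040 → slack +0.691/-0.590; half-tol=0.090, Σhalf²=0.159490
  -D: nom -44.800 → Σnom=-69.120; wc +0.336/-0.458 → slack +1.027/-1.048; half-tol=0.397, Σhalf²=0.317099
Nominal = -69.120. Worst-case = [-69.120 - 1.048, -69.120 + 1.027] = [-70.168, -68.093]. RSS = √0.317099 = 0.563.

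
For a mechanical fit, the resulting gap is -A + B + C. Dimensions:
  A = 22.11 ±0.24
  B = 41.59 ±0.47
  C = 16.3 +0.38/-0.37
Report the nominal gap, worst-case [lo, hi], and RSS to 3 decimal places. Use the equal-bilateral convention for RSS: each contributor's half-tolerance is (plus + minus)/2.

Stack each dimension's contribution:
  -A: nom -22.110 → Σnom=-22.110; wc +0.240/-0.240 → slack +0.240/-0.240; half-tol=0.240, Σhalf²=0.057600
  +B: nom +41.590 → Σnom=19.480; wc +0.470/-0.470 → slack +0.710/-0.710; half-tol=0.470, Σhalf²=0.278500
  +C: nom +16.300 → Σnom=35.780; wc +0.380/-0.370 → slack +1.090/-1.080; half-tol=0.375, Σhalf²=0.419125
Nominal = 35.780. Worst-case = [35.780 - 1.080, 35.780 + 1.090] = [34.700, 36.870]. RSS = √0.419125 = 0.647.

nominal=35.780 wc=[34.700,36.870] rss=0.647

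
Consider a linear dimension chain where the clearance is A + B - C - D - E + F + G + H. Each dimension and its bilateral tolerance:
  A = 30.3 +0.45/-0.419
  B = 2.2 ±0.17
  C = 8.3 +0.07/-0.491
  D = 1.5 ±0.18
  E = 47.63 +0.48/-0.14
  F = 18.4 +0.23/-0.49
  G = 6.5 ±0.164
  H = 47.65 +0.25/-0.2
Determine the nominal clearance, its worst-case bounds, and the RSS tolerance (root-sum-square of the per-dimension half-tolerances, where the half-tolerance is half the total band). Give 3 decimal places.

Stack each dimension's contribution:
  +A: nom +30.300 → Σnom=30.300; wc +0.450/-0.419 → slack +0.450/-0.419; half-tol=0.434, Σhalf²=0.188790
  +B: nom +2.200 → Σnom=32.500; wc +0.170/-0.170 → slack +0.620/-0.589; half-tol=0.170, Σhalf²=0.217690
  -C: nom -8.300 → Σnom=24.200; wc +0.491/-0.070 → slack +1.111/-0.659; half-tol=0.280, Σhalf²=0.296370
  -D: nom -1.500 → Σnom=22.700; wc +0.180/-0.180 → slack +1.291/-0.839; half-tol=0.180, Σhalf²=0.328770
  -E: nom -47.630 → Σnom=-24.930; wc +0.140/-0.480 → slack +1.431/-1.319; half-tol=0.310, Σhalf²=0.424870
  +F: nom +18.400 → Σnom=-6.530; wc +0.230/-0.490 → slack +1.661/-1.809; half-tol=0.360, Σhalf²=0.554470
  +G: nom +6.500 → Σnom=-0.030; wc +0.164/-0.164 → slack +1.825/-1.973; half-tol=0.164, Σhalf²=0.581367
  +H: nom +47.650 → Σnom=47.620; wc +0.250/-0.200 → slack +2.075/-2.173; half-tol=0.225, Σhalf²=0.631992
Nominal = 47.620. Worst-case = [47.620 - 2.173, 47.620 + 2.075] = [45.447, 49.695]. RSS = √0.631992 = 0.795.

nominal=47.620 wc=[45.447,49.695] rss=0.795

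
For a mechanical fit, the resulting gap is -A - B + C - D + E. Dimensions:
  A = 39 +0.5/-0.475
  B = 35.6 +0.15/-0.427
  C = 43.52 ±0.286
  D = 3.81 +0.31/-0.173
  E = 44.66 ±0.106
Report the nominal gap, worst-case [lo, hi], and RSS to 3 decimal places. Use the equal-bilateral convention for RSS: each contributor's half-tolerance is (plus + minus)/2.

Stack each dimension's contribution:
  -A: nom -39.000 → Σnom=-39.000; wc +0.475/-0.500 → slack +0.475/-0.500; half-tol=0.487, Σhalf²=0.237656
  -B: nom -35.600 → Σnom=-74.600; wc +0.427/-0.150 → slack +0.902/-0.650; half-tol=0.288, Σhalf²=0.320888
  +C: nom +43.520 → Σnom=-31.080; wc +0.286/-0.286 → slack +1.188/-0.936; half-tol=0.286, Σhalf²=0.402684
  -D: nom -3.810 → Σnom=-34.890; wc +0.173/-0.310 → slack +1.361/-1.246; half-tol=0.241, Σhalf²=0.461007
  +E: nom +44.660 → Σnom=9.770; wc +0.106/-0.106 → slack +1.467/-1.352; half-tol=0.106, Σhalf²=0.472243
Nominal = 9.770. Worst-case = [9.770 - 1.352, 9.770 + 1.467] = [8.418, 11.237]. RSS = √0.472243 = 0.687.

nominal=9.770 wc=[8.418,11.237] rss=0.687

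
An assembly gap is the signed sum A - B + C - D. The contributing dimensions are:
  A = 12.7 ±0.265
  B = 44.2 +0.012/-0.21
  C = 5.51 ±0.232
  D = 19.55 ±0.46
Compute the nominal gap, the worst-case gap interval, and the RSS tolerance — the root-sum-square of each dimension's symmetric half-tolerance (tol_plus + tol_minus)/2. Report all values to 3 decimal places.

Stack each dimension's contribution:
  +A: nom +12.700 → Σnom=12.700; wc +0.265/-0.265 → slack +0.265/-0.265; half-tol=0.265, Σhalf²=0.070225
  -B: nom -44.200 → Σnom=-31.500; wc +0.210/-0.012 → slack +0.475/-0.277; half-tol=0.111, Σhalf²=0.082546
  +C: nom +5.510 → Σnom=-25.990; wc +0.232/-0.232 → slack +0.707/-0.509; half-tol=0.232, Σhalf²=0.136370
  -D: nom -19.550 → Σnom=-45.540; wc +0.460/-0.460 → slack +1.167/-0.969; half-tol=0.460, Σhalf²=0.347970
Nominal = -45.540. Worst-case = [-45.540 - 0.969, -45.540 + 1.167] = [-46.509, -44.373]. RSS = √0.347970 = 0.590.

nominal=-45.540 wc=[-46.509,-44.373] rss=0.590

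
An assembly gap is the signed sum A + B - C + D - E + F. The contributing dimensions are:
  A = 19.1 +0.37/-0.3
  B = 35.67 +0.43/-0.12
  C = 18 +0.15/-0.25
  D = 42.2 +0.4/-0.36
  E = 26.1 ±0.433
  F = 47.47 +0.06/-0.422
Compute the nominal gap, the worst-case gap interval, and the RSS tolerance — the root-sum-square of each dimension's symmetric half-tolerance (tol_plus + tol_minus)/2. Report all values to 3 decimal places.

Stack each dimension's contribution:
  +A: nom +19.100 → Σnom=19.100; wc +0.370/-0.300 → slack +0.370/-0.300; half-tol=0.335, Σhalf²=0.112225
  +B: nom +35.670 → Σnom=54.770; wc +0.430/-0.120 → slack +0.800/-0.420; half-tol=0.275, Σhalf²=0.187850
  -C: nom -18.000 → Σnom=36.770; wc +0.250/-0.150 → slack +1.050/-0.570; half-tol=0.200, Σhalf²=0.227850
  +D: nom +42.200 → Σnom=78.970; wc +0.400/-0.360 → slack +1.450/-0.930; half-tol=0.380, Σhalf²=0.372250
  -E: nom -26.100 → Σnom=52.870; wc +0.433/-0.433 → slack +1.883/-1.363; half-tol=0.433, Σhalf²=0.559739
  +F: nom +47.470 → Σnom=100.340; wc +0.060/-0.422 → slack +1.943/-1.785; half-tol=0.241, Σhalf²=0.617820
Nominal = 100.340. Worst-case = [100.340 - 1.785, 100.340 + 1.943] = [98.555, 102.283]. RSS = √0.617820 = 0.786.

nominal=100.340 wc=[98.555,102.283] rss=0.786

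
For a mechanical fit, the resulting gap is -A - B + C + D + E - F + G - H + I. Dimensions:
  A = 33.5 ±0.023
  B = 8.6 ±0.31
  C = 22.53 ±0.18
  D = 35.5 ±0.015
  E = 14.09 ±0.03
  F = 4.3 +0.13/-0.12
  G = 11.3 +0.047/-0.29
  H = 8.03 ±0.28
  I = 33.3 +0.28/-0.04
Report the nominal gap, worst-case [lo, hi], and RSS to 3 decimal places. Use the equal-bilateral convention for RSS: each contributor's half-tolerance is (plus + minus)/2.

nominal=62.290 wc=[60.992,63.575] rss=0.527

Stack each dimension's contribution:
  -A: nom -33.500 → Σnom=-33.500; wc +0.023/-0.023 → slack +0.023/-0.023; half-tol=0.023, Σhalf²=0.000529
  -B: nom -8.600 → Σnom=-42.100; wc +0.310/-0.310 → slack +0.333/-0.333; half-tol=0.310, Σhalf²=0.096629
  +C: nom +22.530 → Σnom=-19.570; wc +0.180/-0.180 → slack +0.513/-0.513; half-tol=0.180, Σhalf²=0.129029
  +D: nom +35.500 → Σnom=15.930; wc +0.015/-0.015 → slack +0.528/-0.528; half-tol=0.015, Σhalf²=0.129254
  +E: nom +14.090 → Σnom=30.020; wc +0.030/-0.030 → slack +0.558/-0.558; half-tol=0.030, Σhalf²=0.130154
  -F: nom -4.300 → Σnom=25.720; wc +0.120/-0.130 → slack +0.678/-0.688; half-tol=0.125, Σhalf²=0.145779
  +G: nom +11.300 → Σnom=37.020; wc +0.047/-0.290 → slack +0.725/-0.978; half-tol=0.168, Σhalf²=0.174171
  -H: nom -8.030 → Σnom=28.990; wc +0.280/-0.280 → slack +1.005/-1.258; half-tol=0.280, Σhalf²=0.252571
  +I: nom +33.300 → Σnom=62.290; wc +0.280/-0.040 → slack +1.285/-1.298; half-tol=0.160, Σhalf²=0.278171
Nominal = 62.290. Worst-case = [62.290 - 1.298, 62.290 + 1.285] = [60.992, 63.575]. RSS = √0.278171 = 0.527.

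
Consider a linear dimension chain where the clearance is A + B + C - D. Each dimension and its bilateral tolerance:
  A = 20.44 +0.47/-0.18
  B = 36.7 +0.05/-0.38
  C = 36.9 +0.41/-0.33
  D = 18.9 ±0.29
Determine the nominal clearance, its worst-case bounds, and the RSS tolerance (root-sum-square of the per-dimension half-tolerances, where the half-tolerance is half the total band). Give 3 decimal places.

Stack each dimension's contribution:
  +A: nom +20.440 → Σnom=20.440; wc +0.470/-0.180 → slack +0.470/-0.180; half-tol=0.325, Σhalf²=0.105625
  +B: nom +36.700 → Σnom=57.140; wc +0.050/-0.380 → slack +0.520/-0.560; half-tol=0.215, Σhalf²=0.151850
  +C: nom +36.900 → Σnom=94.040; wc +0.410/-0.330 → slack +0.930/-0.890; half-tol=0.370, Σhalf²=0.288750
  -D: nom -18.900 → Σnom=75.140; wc +0.290/-0.290 → slack +1.220/-1.180; half-tol=0.290, Σhalf²=0.372850
Nominal = 75.140. Worst-case = [75.140 - 1.180, 75.140 + 1.220] = [73.960, 76.360]. RSS = √0.372850 = 0.611.

nominal=75.140 wc=[73.960,76.360] rss=0.611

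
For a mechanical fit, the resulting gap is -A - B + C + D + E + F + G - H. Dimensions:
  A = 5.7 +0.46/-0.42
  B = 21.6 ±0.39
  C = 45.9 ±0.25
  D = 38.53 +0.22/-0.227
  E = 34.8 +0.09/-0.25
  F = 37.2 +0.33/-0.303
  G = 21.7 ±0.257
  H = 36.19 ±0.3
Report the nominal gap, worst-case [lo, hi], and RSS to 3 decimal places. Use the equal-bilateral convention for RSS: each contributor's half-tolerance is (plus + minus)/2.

Stack each dimension's contribution:
  -A: nom -5.700 → Σnom=-5.700; wc +0.420/-0.460 → slack +0.420/-0.460; half-tol=0.440, Σhalf²=0.193600
  -B: nom -21.600 → Σnom=-27.300; wc +0.390/-0.390 → slack +0.810/-0.850; half-tol=0.390, Σhalf²=0.345700
  +C: nom +45.900 → Σnom=18.600; wc +0.250/-0.250 → slack +1.060/-1.100; half-tol=0.250, Σhalf²=0.408200
  +D: nom +38.530 → Σnom=57.130; wc +0.220/-0.227 → slack +1.280/-1.327; half-tol=0.224, Σhalf²=0.458152
  +E: nom +34.800 → Σnom=91.930; wc +0.090/-0.250 → slack +1.370/-1.577; half-tol=0.170, Σhalf²=0.487052
  +F: nom +37.200 → Σnom=129.130; wc +0.330/-0.303 → slack +1.700/-1.880; half-tol=0.317, Σhalf²=0.587225
  +G: nom +21.700 → Σnom=150.830; wc +0.257/-0.257 → slack +1.957/-2.137; half-tol=0.257, Σhalf²=0.653274
  -H: nom -36.190 → Σnom=114.640; wc +0.300/-0.300 → slack +2.257/-2.437; half-tol=0.300, Σhalf²=0.743274
Nominal = 114.640. Worst-case = [114.640 - 2.437, 114.640 + 2.257] = [112.203, 116.897]. RSS = √0.743274 = 0.862.

nominal=114.640 wc=[112.203,116.897] rss=0.862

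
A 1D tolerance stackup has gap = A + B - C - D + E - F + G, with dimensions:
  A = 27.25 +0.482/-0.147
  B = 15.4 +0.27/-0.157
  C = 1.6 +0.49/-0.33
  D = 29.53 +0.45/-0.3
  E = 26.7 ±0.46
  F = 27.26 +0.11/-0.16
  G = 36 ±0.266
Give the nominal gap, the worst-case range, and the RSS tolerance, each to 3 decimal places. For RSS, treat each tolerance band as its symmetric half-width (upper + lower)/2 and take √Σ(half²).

Stack each dimension's contribution:
  +A: nom +27.250 → Σnom=27.250; wc +0.482/-0.147 → slack +0.482/-0.147; half-tol=0.315, Σhalf²=0.098910
  +B: nom +15.400 → Σnom=42.650; wc +0.270/-0.157 → slack +0.752/-0.304; half-tol=0.214, Σhalf²=0.144493
  -C: nom -1.600 → Σnom=41.050; wc +0.330/-0.490 → slack +1.082/-0.794; half-tol=0.410, Σhalf²=0.312593
  -D: nom -29.530 → Σnom=11.520; wc +0.300/-0.450 → slack +1.382/-1.244; half-tol=0.375, Σhalf²=0.453218
  +E: nom +26.700 → Σnom=38.220; wc +0.460/-0.460 → slack +1.842/-1.704; half-tol=0.460, Σhalf²=0.664818
  -F: nom -27.260 → Σnom=10.960; wc +0.160/-0.110 → slack +2.002/-1.814; half-tol=0.135, Σhalf²=0.683043
  +G: nom +36.000 → Σnom=46.960; wc +0.266/-0.266 → slack +2.268/-2.080; half-tol=0.266, Σhalf²=0.753799
Nominal = 46.960. Worst-case = [46.960 - 2.080, 46.960 + 2.268] = [44.880, 49.228]. RSS = √0.753799 = 0.868.

nominal=46.960 wc=[44.880,49.228] rss=0.868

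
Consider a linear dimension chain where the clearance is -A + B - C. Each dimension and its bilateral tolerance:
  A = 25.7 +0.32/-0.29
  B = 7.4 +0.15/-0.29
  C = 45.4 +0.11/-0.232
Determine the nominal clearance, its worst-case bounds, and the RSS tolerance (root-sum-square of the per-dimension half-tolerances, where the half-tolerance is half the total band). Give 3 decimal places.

Stack each dimension's contribution:
  -A: nom -25.700 → Σnom=-25.700; wc +0.290/-0.320 → slack +0.290/-0.320; half-tol=0.305, Σhalf²=0.093025
  +B: nom +7.400 → Σnom=-18.300; wc +0.150/-0.290 → slack +0.440/-0.610; half-tol=0.220, Σhalf²=0.141425
  -C: nom -45.400 → Σnom=-63.700; wc +0.232/-0.110 → slack +0.672/-0.720; half-tol=0.171, Σhalf²=0.170666
Nominal = -63.700. Worst-case = [-63.700 - 0.720, -63.700 + 0.672] = [-64.420, -63.028]. RSS = √0.170666 = 0.413.

nominal=-63.700 wc=[-64.420,-63.028] rss=0.413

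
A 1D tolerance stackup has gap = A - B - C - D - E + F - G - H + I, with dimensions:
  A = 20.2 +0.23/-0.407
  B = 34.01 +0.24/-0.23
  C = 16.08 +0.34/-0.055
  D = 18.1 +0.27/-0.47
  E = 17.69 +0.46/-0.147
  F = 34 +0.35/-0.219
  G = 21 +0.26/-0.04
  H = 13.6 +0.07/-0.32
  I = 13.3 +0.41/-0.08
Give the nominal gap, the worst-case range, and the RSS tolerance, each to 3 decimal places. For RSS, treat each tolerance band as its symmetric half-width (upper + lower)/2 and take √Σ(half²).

nominal=-52.980 wc=[-55.326,-50.728] rss=0.791

Stack each dimension's contribution:
  +A: nom +20.200 → Σnom=20.200; wc +0.230/-0.407 → slack +0.230/-0.407; half-tol=0.319, Σhalf²=0.101442
  -B: nom -34.010 → Σnom=-13.810; wc +0.230/-0.240 → slack +0.460/-0.647; half-tol=0.235, Σhalf²=0.156667
  -C: nom -16.080 → Σnom=-29.890; wc +0.055/-0.340 → slack +0.515/-0.987; half-tol=0.198, Σhalf²=0.195674
  -D: nom -18.100 → Σnom=-47.990; wc +0.470/-0.270 → slack +0.985/-1.257; half-tol=0.370, Σhalf²=0.332573
  -E: nom -17.690 → Σnom=-65.680; wc +0.147/-0.460 → slack +1.132/-1.717; half-tol=0.303, Σhalf²=0.424686
  +F: nom +34.000 → Σnom=-31.680; wc +0.350/-0.219 → slack +1.482/-1.936; half-tol=0.284, Σhalf²=0.505626
  -G: nom -21.000 → Σnom=-52.680; wc +0.040/-0.260 → slack +1.522/-2.196; half-tol=0.150, Σhalf²=0.528126
  -H: nom -13.600 → Σnom=-66.280; wc +0.320/-0.070 → slack +1.842/-2.266; half-tol=0.195, Σhalf²=0.566151
  +I: nom +13.300 → Σnom=-52.980; wc +0.410/-0.080 → slack +2.252/-2.346; half-tol=0.245, Σhalf²=0.626176
Nominal = -52.980. Worst-case = [-52.980 - 2.346, -52.980 + 2.252] = [-55.326, -50.728]. RSS = √0.626176 = 0.791.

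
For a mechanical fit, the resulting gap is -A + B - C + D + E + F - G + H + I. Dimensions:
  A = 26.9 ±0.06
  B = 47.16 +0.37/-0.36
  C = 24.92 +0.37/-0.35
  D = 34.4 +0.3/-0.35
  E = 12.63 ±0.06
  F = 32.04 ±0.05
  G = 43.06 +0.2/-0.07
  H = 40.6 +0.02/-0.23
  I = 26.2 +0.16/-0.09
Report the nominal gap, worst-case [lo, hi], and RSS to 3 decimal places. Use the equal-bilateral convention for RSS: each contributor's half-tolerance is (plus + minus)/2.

nominal=98.150 wc=[96.380,99.590] rss=0.654

Stack each dimension's contribution:
  -A: nom -26.900 → Σnom=-26.900; wc +0.060/-0.060 → slack +0.060/-0.060; half-tol=0.060, Σhalf²=0.003600
  +B: nom +47.160 → Σnom=20.260; wc +0.370/-0.360 → slack +0.430/-0.420; half-tol=0.365, Σhalf²=0.136825
  -C: nom -24.920 → Σnom=-4.660; wc +0.350/-0.370 → slack +0.780/-0.790; half-tol=0.360, Σhalf²=0.266425
  +D: nom +34.400 → Σnom=29.740; wc +0.300/-0.350 → slack +1.080/-1.140; half-tol=0.325, Σhalf²=0.372050
  +E: nom +12.630 → Σnom=42.370; wc +0.060/-0.060 → slack +1.140/-1.200; half-tol=0.060, Σhalf²=0.375650
  +F: nom +32.040 → Σnom=74.410; wc +0.050/-0.050 → slack +1.190/-1.250; half-tol=0.050, Σhalf²=0.378150
  -G: nom -43.060 → Σnom=31.350; wc +0.070/-0.200 → slack +1.260/-1.450; half-tol=0.135, Σhalf²=0.396375
  +H: nom +40.600 → Σnom=71.950; wc +0.020/-0.230 → slack +1.280/-1.680; half-tol=0.125, Σhalf²=0.412000
  +I: nom +26.200 → Σnom=98.150; wc +0.160/-0.090 → slack +1.440/-1.770; half-tol=0.125, Σhalf²=0.427625
Nominal = 98.150. Worst-case = [98.150 - 1.770, 98.150 + 1.440] = [96.380, 99.590]. RSS = √0.427625 = 0.654.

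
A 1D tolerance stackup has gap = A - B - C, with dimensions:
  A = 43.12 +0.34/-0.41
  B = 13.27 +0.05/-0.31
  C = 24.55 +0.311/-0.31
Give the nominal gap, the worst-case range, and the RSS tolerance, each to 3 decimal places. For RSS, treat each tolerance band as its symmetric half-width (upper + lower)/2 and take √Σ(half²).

Stack each dimension's contribution:
  +A: nom +43.120 → Σnom=43.120; wc +0.340/-0.410 → slack +0.340/-0.410; half-tol=0.375, Σhalf²=0.140625
  -B: nom -13.270 → Σnom=29.850; wc +0.310/-0.050 → slack +0.650/-0.460; half-tol=0.180, Σhalf²=0.173025
  -C: nom -24.550 → Σnom=5.300; wc +0.310/-0.311 → slack +0.960/-0.771; half-tol=0.310, Σhalf²=0.269435
Nominal = 5.300. Worst-case = [5.300 - 0.771, 5.300 + 0.960] = [4.529, 6.260]. RSS = √0.269435 = 0.519.

nominal=5.300 wc=[4.529,6.260] rss=0.519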